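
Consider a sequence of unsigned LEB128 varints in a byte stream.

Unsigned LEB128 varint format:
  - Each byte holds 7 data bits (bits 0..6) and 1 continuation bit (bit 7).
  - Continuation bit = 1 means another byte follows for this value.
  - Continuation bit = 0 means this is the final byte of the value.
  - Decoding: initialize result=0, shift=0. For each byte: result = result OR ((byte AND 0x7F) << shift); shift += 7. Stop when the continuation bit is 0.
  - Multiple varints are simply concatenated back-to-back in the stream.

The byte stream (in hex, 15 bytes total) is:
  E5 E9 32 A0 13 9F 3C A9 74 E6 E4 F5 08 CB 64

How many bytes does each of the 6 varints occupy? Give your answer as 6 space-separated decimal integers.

  byte[0]=0xE5 cont=1 payload=0x65=101: acc |= 101<<0 -> acc=101 shift=7
  byte[1]=0xE9 cont=1 payload=0x69=105: acc |= 105<<7 -> acc=13541 shift=14
  byte[2]=0x32 cont=0 payload=0x32=50: acc |= 50<<14 -> acc=832741 shift=21 [end]
Varint 1: bytes[0:3] = E5 E9 32 -> value 832741 (3 byte(s))
  byte[3]=0xA0 cont=1 payload=0x20=32: acc |= 32<<0 -> acc=32 shift=7
  byte[4]=0x13 cont=0 payload=0x13=19: acc |= 19<<7 -> acc=2464 shift=14 [end]
Varint 2: bytes[3:5] = A0 13 -> value 2464 (2 byte(s))
  byte[5]=0x9F cont=1 payload=0x1F=31: acc |= 31<<0 -> acc=31 shift=7
  byte[6]=0x3C cont=0 payload=0x3C=60: acc |= 60<<7 -> acc=7711 shift=14 [end]
Varint 3: bytes[5:7] = 9F 3C -> value 7711 (2 byte(s))
  byte[7]=0xA9 cont=1 payload=0x29=41: acc |= 41<<0 -> acc=41 shift=7
  byte[8]=0x74 cont=0 payload=0x74=116: acc |= 116<<7 -> acc=14889 shift=14 [end]
Varint 4: bytes[7:9] = A9 74 -> value 14889 (2 byte(s))
  byte[9]=0xE6 cont=1 payload=0x66=102: acc |= 102<<0 -> acc=102 shift=7
  byte[10]=0xE4 cont=1 payload=0x64=100: acc |= 100<<7 -> acc=12902 shift=14
  byte[11]=0xF5 cont=1 payload=0x75=117: acc |= 117<<14 -> acc=1929830 shift=21
  byte[12]=0x08 cont=0 payload=0x08=8: acc |= 8<<21 -> acc=18707046 shift=28 [end]
Varint 5: bytes[9:13] = E6 E4 F5 08 -> value 18707046 (4 byte(s))
  byte[13]=0xCB cont=1 payload=0x4B=75: acc |= 75<<0 -> acc=75 shift=7
  byte[14]=0x64 cont=0 payload=0x64=100: acc |= 100<<7 -> acc=12875 shift=14 [end]
Varint 6: bytes[13:15] = CB 64 -> value 12875 (2 byte(s))

Answer: 3 2 2 2 4 2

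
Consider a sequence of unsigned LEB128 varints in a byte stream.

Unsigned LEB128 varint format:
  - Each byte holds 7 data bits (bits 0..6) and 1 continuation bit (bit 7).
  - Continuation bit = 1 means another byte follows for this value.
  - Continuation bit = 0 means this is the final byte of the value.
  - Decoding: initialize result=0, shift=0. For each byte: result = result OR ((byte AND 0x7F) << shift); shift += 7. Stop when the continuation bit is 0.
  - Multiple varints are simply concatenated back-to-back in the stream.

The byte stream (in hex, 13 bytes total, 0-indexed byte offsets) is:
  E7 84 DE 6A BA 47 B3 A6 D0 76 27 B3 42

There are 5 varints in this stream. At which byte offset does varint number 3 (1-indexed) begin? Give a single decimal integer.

Answer: 6

Derivation:
  byte[0]=0xE7 cont=1 payload=0x67=103: acc |= 103<<0 -> acc=103 shift=7
  byte[1]=0x84 cont=1 payload=0x04=4: acc |= 4<<7 -> acc=615 shift=14
  byte[2]=0xDE cont=1 payload=0x5E=94: acc |= 94<<14 -> acc=1540711 shift=21
  byte[3]=0x6A cont=0 payload=0x6A=106: acc |= 106<<21 -> acc=223838823 shift=28 [end]
Varint 1: bytes[0:4] = E7 84 DE 6A -> value 223838823 (4 byte(s))
  byte[4]=0xBA cont=1 payload=0x3A=58: acc |= 58<<0 -> acc=58 shift=7
  byte[5]=0x47 cont=0 payload=0x47=71: acc |= 71<<7 -> acc=9146 shift=14 [end]
Varint 2: bytes[4:6] = BA 47 -> value 9146 (2 byte(s))
  byte[6]=0xB3 cont=1 payload=0x33=51: acc |= 51<<0 -> acc=51 shift=7
  byte[7]=0xA6 cont=1 payload=0x26=38: acc |= 38<<7 -> acc=4915 shift=14
  byte[8]=0xD0 cont=1 payload=0x50=80: acc |= 80<<14 -> acc=1315635 shift=21
  byte[9]=0x76 cont=0 payload=0x76=118: acc |= 118<<21 -> acc=248779571 shift=28 [end]
Varint 3: bytes[6:10] = B3 A6 D0 76 -> value 248779571 (4 byte(s))
  byte[10]=0x27 cont=0 payload=0x27=39: acc |= 39<<0 -> acc=39 shift=7 [end]
Varint 4: bytes[10:11] = 27 -> value 39 (1 byte(s))
  byte[11]=0xB3 cont=1 payload=0x33=51: acc |= 51<<0 -> acc=51 shift=7
  byte[12]=0x42 cont=0 payload=0x42=66: acc |= 66<<7 -> acc=8499 shift=14 [end]
Varint 5: bytes[11:13] = B3 42 -> value 8499 (2 byte(s))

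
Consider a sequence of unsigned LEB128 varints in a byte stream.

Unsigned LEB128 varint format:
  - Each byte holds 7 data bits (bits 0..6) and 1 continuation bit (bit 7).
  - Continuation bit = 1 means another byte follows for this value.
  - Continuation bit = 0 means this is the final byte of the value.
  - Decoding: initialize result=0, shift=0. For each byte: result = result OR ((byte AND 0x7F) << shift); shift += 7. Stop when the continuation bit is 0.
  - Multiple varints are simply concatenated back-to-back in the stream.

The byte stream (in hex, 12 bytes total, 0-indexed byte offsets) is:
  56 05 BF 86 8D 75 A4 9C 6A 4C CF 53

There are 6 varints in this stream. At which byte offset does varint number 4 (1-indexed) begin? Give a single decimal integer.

Answer: 6

Derivation:
  byte[0]=0x56 cont=0 payload=0x56=86: acc |= 86<<0 -> acc=86 shift=7 [end]
Varint 1: bytes[0:1] = 56 -> value 86 (1 byte(s))
  byte[1]=0x05 cont=0 payload=0x05=5: acc |= 5<<0 -> acc=5 shift=7 [end]
Varint 2: bytes[1:2] = 05 -> value 5 (1 byte(s))
  byte[2]=0xBF cont=1 payload=0x3F=63: acc |= 63<<0 -> acc=63 shift=7
  byte[3]=0x86 cont=1 payload=0x06=6: acc |= 6<<7 -> acc=831 shift=14
  byte[4]=0x8D cont=1 payload=0x0D=13: acc |= 13<<14 -> acc=213823 shift=21
  byte[5]=0x75 cont=0 payload=0x75=117: acc |= 117<<21 -> acc=245580607 shift=28 [end]
Varint 3: bytes[2:6] = BF 86 8D 75 -> value 245580607 (4 byte(s))
  byte[6]=0xA4 cont=1 payload=0x24=36: acc |= 36<<0 -> acc=36 shift=7
  byte[7]=0x9C cont=1 payload=0x1C=28: acc |= 28<<7 -> acc=3620 shift=14
  byte[8]=0x6A cont=0 payload=0x6A=106: acc |= 106<<14 -> acc=1740324 shift=21 [end]
Varint 4: bytes[6:9] = A4 9C 6A -> value 1740324 (3 byte(s))
  byte[9]=0x4C cont=0 payload=0x4C=76: acc |= 76<<0 -> acc=76 shift=7 [end]
Varint 5: bytes[9:10] = 4C -> value 76 (1 byte(s))
  byte[10]=0xCF cont=1 payload=0x4F=79: acc |= 79<<0 -> acc=79 shift=7
  byte[11]=0x53 cont=0 payload=0x53=83: acc |= 83<<7 -> acc=10703 shift=14 [end]
Varint 6: bytes[10:12] = CF 53 -> value 10703 (2 byte(s))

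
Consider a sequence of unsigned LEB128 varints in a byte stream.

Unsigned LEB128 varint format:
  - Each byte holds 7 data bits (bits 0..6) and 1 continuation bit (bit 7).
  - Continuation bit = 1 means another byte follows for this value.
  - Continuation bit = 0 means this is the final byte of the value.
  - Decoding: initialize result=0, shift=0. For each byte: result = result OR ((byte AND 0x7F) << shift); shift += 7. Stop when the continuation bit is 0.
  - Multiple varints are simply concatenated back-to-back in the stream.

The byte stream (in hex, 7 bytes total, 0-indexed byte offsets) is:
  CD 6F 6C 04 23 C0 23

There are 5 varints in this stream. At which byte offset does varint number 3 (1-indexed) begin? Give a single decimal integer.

Answer: 3

Derivation:
  byte[0]=0xCD cont=1 payload=0x4D=77: acc |= 77<<0 -> acc=77 shift=7
  byte[1]=0x6F cont=0 payload=0x6F=111: acc |= 111<<7 -> acc=14285 shift=14 [end]
Varint 1: bytes[0:2] = CD 6F -> value 14285 (2 byte(s))
  byte[2]=0x6C cont=0 payload=0x6C=108: acc |= 108<<0 -> acc=108 shift=7 [end]
Varint 2: bytes[2:3] = 6C -> value 108 (1 byte(s))
  byte[3]=0x04 cont=0 payload=0x04=4: acc |= 4<<0 -> acc=4 shift=7 [end]
Varint 3: bytes[3:4] = 04 -> value 4 (1 byte(s))
  byte[4]=0x23 cont=0 payload=0x23=35: acc |= 35<<0 -> acc=35 shift=7 [end]
Varint 4: bytes[4:5] = 23 -> value 35 (1 byte(s))
  byte[5]=0xC0 cont=1 payload=0x40=64: acc |= 64<<0 -> acc=64 shift=7
  byte[6]=0x23 cont=0 payload=0x23=35: acc |= 35<<7 -> acc=4544 shift=14 [end]
Varint 5: bytes[5:7] = C0 23 -> value 4544 (2 byte(s))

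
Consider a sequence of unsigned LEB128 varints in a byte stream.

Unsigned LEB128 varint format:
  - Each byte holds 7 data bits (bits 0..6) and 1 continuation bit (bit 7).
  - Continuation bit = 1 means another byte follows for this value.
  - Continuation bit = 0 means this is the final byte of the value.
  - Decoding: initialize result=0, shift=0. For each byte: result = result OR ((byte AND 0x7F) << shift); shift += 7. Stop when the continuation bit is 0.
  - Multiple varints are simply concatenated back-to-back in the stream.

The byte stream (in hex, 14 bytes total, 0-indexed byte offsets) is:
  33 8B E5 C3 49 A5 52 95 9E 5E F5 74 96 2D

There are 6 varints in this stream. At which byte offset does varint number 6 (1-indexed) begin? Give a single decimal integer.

  byte[0]=0x33 cont=0 payload=0x33=51: acc |= 51<<0 -> acc=51 shift=7 [end]
Varint 1: bytes[0:1] = 33 -> value 51 (1 byte(s))
  byte[1]=0x8B cont=1 payload=0x0B=11: acc |= 11<<0 -> acc=11 shift=7
  byte[2]=0xE5 cont=1 payload=0x65=101: acc |= 101<<7 -> acc=12939 shift=14
  byte[3]=0xC3 cont=1 payload=0x43=67: acc |= 67<<14 -> acc=1110667 shift=21
  byte[4]=0x49 cont=0 payload=0x49=73: acc |= 73<<21 -> acc=154202763 shift=28 [end]
Varint 2: bytes[1:5] = 8B E5 C3 49 -> value 154202763 (4 byte(s))
  byte[5]=0xA5 cont=1 payload=0x25=37: acc |= 37<<0 -> acc=37 shift=7
  byte[6]=0x52 cont=0 payload=0x52=82: acc |= 82<<7 -> acc=10533 shift=14 [end]
Varint 3: bytes[5:7] = A5 52 -> value 10533 (2 byte(s))
  byte[7]=0x95 cont=1 payload=0x15=21: acc |= 21<<0 -> acc=21 shift=7
  byte[8]=0x9E cont=1 payload=0x1E=30: acc |= 30<<7 -> acc=3861 shift=14
  byte[9]=0x5E cont=0 payload=0x5E=94: acc |= 94<<14 -> acc=1543957 shift=21 [end]
Varint 4: bytes[7:10] = 95 9E 5E -> value 1543957 (3 byte(s))
  byte[10]=0xF5 cont=1 payload=0x75=117: acc |= 117<<0 -> acc=117 shift=7
  byte[11]=0x74 cont=0 payload=0x74=116: acc |= 116<<7 -> acc=14965 shift=14 [end]
Varint 5: bytes[10:12] = F5 74 -> value 14965 (2 byte(s))
  byte[12]=0x96 cont=1 payload=0x16=22: acc |= 22<<0 -> acc=22 shift=7
  byte[13]=0x2D cont=0 payload=0x2D=45: acc |= 45<<7 -> acc=5782 shift=14 [end]
Varint 6: bytes[12:14] = 96 2D -> value 5782 (2 byte(s))

Answer: 12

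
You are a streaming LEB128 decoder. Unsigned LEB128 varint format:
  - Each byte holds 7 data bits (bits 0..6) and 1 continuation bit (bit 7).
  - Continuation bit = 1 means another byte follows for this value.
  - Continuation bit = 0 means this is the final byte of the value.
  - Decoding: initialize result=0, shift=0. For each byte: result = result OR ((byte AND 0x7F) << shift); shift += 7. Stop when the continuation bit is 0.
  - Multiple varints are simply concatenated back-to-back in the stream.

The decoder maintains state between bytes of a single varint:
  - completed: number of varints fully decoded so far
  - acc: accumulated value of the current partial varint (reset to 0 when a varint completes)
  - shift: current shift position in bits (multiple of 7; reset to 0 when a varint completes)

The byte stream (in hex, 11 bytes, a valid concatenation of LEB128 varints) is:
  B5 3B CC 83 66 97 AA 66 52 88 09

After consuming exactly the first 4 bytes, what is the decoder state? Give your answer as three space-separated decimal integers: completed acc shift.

byte[0]=0xB5 cont=1 payload=0x35: acc |= 53<<0 -> completed=0 acc=53 shift=7
byte[1]=0x3B cont=0 payload=0x3B: varint #1 complete (value=7605); reset -> completed=1 acc=0 shift=0
byte[2]=0xCC cont=1 payload=0x4C: acc |= 76<<0 -> completed=1 acc=76 shift=7
byte[3]=0x83 cont=1 payload=0x03: acc |= 3<<7 -> completed=1 acc=460 shift=14

Answer: 1 460 14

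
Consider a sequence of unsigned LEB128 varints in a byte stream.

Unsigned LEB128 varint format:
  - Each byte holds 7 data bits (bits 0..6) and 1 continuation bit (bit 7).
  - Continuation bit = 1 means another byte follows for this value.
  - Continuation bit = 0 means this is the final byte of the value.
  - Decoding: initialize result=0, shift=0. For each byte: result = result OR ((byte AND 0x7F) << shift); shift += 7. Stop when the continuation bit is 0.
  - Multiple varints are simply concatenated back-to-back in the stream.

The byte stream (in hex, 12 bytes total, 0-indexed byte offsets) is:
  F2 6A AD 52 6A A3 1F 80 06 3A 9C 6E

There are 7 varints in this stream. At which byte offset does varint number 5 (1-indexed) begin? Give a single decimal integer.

  byte[0]=0xF2 cont=1 payload=0x72=114: acc |= 114<<0 -> acc=114 shift=7
  byte[1]=0x6A cont=0 payload=0x6A=106: acc |= 106<<7 -> acc=13682 shift=14 [end]
Varint 1: bytes[0:2] = F2 6A -> value 13682 (2 byte(s))
  byte[2]=0xAD cont=1 payload=0x2D=45: acc |= 45<<0 -> acc=45 shift=7
  byte[3]=0x52 cont=0 payload=0x52=82: acc |= 82<<7 -> acc=10541 shift=14 [end]
Varint 2: bytes[2:4] = AD 52 -> value 10541 (2 byte(s))
  byte[4]=0x6A cont=0 payload=0x6A=106: acc |= 106<<0 -> acc=106 shift=7 [end]
Varint 3: bytes[4:5] = 6A -> value 106 (1 byte(s))
  byte[5]=0xA3 cont=1 payload=0x23=35: acc |= 35<<0 -> acc=35 shift=7
  byte[6]=0x1F cont=0 payload=0x1F=31: acc |= 31<<7 -> acc=4003 shift=14 [end]
Varint 4: bytes[5:7] = A3 1F -> value 4003 (2 byte(s))
  byte[7]=0x80 cont=1 payload=0x00=0: acc |= 0<<0 -> acc=0 shift=7
  byte[8]=0x06 cont=0 payload=0x06=6: acc |= 6<<7 -> acc=768 shift=14 [end]
Varint 5: bytes[7:9] = 80 06 -> value 768 (2 byte(s))
  byte[9]=0x3A cont=0 payload=0x3A=58: acc |= 58<<0 -> acc=58 shift=7 [end]
Varint 6: bytes[9:10] = 3A -> value 58 (1 byte(s))
  byte[10]=0x9C cont=1 payload=0x1C=28: acc |= 28<<0 -> acc=28 shift=7
  byte[11]=0x6E cont=0 payload=0x6E=110: acc |= 110<<7 -> acc=14108 shift=14 [end]
Varint 7: bytes[10:12] = 9C 6E -> value 14108 (2 byte(s))

Answer: 7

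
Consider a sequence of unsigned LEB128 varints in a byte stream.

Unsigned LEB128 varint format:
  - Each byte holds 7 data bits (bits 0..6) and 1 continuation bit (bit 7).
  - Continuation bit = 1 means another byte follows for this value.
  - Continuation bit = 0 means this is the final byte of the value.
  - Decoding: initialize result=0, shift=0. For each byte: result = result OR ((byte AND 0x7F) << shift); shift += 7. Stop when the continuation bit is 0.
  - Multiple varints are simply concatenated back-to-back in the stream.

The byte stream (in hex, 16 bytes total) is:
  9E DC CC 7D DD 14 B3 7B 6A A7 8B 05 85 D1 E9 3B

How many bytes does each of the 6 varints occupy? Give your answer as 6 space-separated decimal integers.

  byte[0]=0x9E cont=1 payload=0x1E=30: acc |= 30<<0 -> acc=30 shift=7
  byte[1]=0xDC cont=1 payload=0x5C=92: acc |= 92<<7 -> acc=11806 shift=14
  byte[2]=0xCC cont=1 payload=0x4C=76: acc |= 76<<14 -> acc=1256990 shift=21
  byte[3]=0x7D cont=0 payload=0x7D=125: acc |= 125<<21 -> acc=263400990 shift=28 [end]
Varint 1: bytes[0:4] = 9E DC CC 7D -> value 263400990 (4 byte(s))
  byte[4]=0xDD cont=1 payload=0x5D=93: acc |= 93<<0 -> acc=93 shift=7
  byte[5]=0x14 cont=0 payload=0x14=20: acc |= 20<<7 -> acc=2653 shift=14 [end]
Varint 2: bytes[4:6] = DD 14 -> value 2653 (2 byte(s))
  byte[6]=0xB3 cont=1 payload=0x33=51: acc |= 51<<0 -> acc=51 shift=7
  byte[7]=0x7B cont=0 payload=0x7B=123: acc |= 123<<7 -> acc=15795 shift=14 [end]
Varint 3: bytes[6:8] = B3 7B -> value 15795 (2 byte(s))
  byte[8]=0x6A cont=0 payload=0x6A=106: acc |= 106<<0 -> acc=106 shift=7 [end]
Varint 4: bytes[8:9] = 6A -> value 106 (1 byte(s))
  byte[9]=0xA7 cont=1 payload=0x27=39: acc |= 39<<0 -> acc=39 shift=7
  byte[10]=0x8B cont=1 payload=0x0B=11: acc |= 11<<7 -> acc=1447 shift=14
  byte[11]=0x05 cont=0 payload=0x05=5: acc |= 5<<14 -> acc=83367 shift=21 [end]
Varint 5: bytes[9:12] = A7 8B 05 -> value 83367 (3 byte(s))
  byte[12]=0x85 cont=1 payload=0x05=5: acc |= 5<<0 -> acc=5 shift=7
  byte[13]=0xD1 cont=1 payload=0x51=81: acc |= 81<<7 -> acc=10373 shift=14
  byte[14]=0xE9 cont=1 payload=0x69=105: acc |= 105<<14 -> acc=1730693 shift=21
  byte[15]=0x3B cont=0 payload=0x3B=59: acc |= 59<<21 -> acc=125462661 shift=28 [end]
Varint 6: bytes[12:16] = 85 D1 E9 3B -> value 125462661 (4 byte(s))

Answer: 4 2 2 1 3 4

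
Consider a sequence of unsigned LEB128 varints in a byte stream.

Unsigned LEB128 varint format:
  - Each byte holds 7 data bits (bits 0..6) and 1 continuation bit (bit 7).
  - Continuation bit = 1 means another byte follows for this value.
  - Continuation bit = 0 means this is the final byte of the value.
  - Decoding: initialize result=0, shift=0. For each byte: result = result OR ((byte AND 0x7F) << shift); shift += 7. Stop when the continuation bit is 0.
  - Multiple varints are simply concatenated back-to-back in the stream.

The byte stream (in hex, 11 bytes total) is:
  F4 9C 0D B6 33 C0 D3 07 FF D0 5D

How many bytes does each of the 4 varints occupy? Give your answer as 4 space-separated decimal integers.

Answer: 3 2 3 3

Derivation:
  byte[0]=0xF4 cont=1 payload=0x74=116: acc |= 116<<0 -> acc=116 shift=7
  byte[1]=0x9C cont=1 payload=0x1C=28: acc |= 28<<7 -> acc=3700 shift=14
  byte[2]=0x0D cont=0 payload=0x0D=13: acc |= 13<<14 -> acc=216692 shift=21 [end]
Varint 1: bytes[0:3] = F4 9C 0D -> value 216692 (3 byte(s))
  byte[3]=0xB6 cont=1 payload=0x36=54: acc |= 54<<0 -> acc=54 shift=7
  byte[4]=0x33 cont=0 payload=0x33=51: acc |= 51<<7 -> acc=6582 shift=14 [end]
Varint 2: bytes[3:5] = B6 33 -> value 6582 (2 byte(s))
  byte[5]=0xC0 cont=1 payload=0x40=64: acc |= 64<<0 -> acc=64 shift=7
  byte[6]=0xD3 cont=1 payload=0x53=83: acc |= 83<<7 -> acc=10688 shift=14
  byte[7]=0x07 cont=0 payload=0x07=7: acc |= 7<<14 -> acc=125376 shift=21 [end]
Varint 3: bytes[5:8] = C0 D3 07 -> value 125376 (3 byte(s))
  byte[8]=0xFF cont=1 payload=0x7F=127: acc |= 127<<0 -> acc=127 shift=7
  byte[9]=0xD0 cont=1 payload=0x50=80: acc |= 80<<7 -> acc=10367 shift=14
  byte[10]=0x5D cont=0 payload=0x5D=93: acc |= 93<<14 -> acc=1534079 shift=21 [end]
Varint 4: bytes[8:11] = FF D0 5D -> value 1534079 (3 byte(s))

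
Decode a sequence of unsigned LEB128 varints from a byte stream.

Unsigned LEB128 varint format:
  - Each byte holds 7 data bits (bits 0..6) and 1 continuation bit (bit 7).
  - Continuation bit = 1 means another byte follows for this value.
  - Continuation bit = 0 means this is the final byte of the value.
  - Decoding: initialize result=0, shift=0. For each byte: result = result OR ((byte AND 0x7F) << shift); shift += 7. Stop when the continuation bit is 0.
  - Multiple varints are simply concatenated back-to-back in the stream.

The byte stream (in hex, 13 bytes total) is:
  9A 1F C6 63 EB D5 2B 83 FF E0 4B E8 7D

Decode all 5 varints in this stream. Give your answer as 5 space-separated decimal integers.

Answer: 3994 12742 715499 158875523 16104

Derivation:
  byte[0]=0x9A cont=1 payload=0x1A=26: acc |= 26<<0 -> acc=26 shift=7
  byte[1]=0x1F cont=0 payload=0x1F=31: acc |= 31<<7 -> acc=3994 shift=14 [end]
Varint 1: bytes[0:2] = 9A 1F -> value 3994 (2 byte(s))
  byte[2]=0xC6 cont=1 payload=0x46=70: acc |= 70<<0 -> acc=70 shift=7
  byte[3]=0x63 cont=0 payload=0x63=99: acc |= 99<<7 -> acc=12742 shift=14 [end]
Varint 2: bytes[2:4] = C6 63 -> value 12742 (2 byte(s))
  byte[4]=0xEB cont=1 payload=0x6B=107: acc |= 107<<0 -> acc=107 shift=7
  byte[5]=0xD5 cont=1 payload=0x55=85: acc |= 85<<7 -> acc=10987 shift=14
  byte[6]=0x2B cont=0 payload=0x2B=43: acc |= 43<<14 -> acc=715499 shift=21 [end]
Varint 3: bytes[4:7] = EB D5 2B -> value 715499 (3 byte(s))
  byte[7]=0x83 cont=1 payload=0x03=3: acc |= 3<<0 -> acc=3 shift=7
  byte[8]=0xFF cont=1 payload=0x7F=127: acc |= 127<<7 -> acc=16259 shift=14
  byte[9]=0xE0 cont=1 payload=0x60=96: acc |= 96<<14 -> acc=1589123 shift=21
  byte[10]=0x4B cont=0 payload=0x4B=75: acc |= 75<<21 -> acc=158875523 shift=28 [end]
Varint 4: bytes[7:11] = 83 FF E0 4B -> value 158875523 (4 byte(s))
  byte[11]=0xE8 cont=1 payload=0x68=104: acc |= 104<<0 -> acc=104 shift=7
  byte[12]=0x7D cont=0 payload=0x7D=125: acc |= 125<<7 -> acc=16104 shift=14 [end]
Varint 5: bytes[11:13] = E8 7D -> value 16104 (2 byte(s))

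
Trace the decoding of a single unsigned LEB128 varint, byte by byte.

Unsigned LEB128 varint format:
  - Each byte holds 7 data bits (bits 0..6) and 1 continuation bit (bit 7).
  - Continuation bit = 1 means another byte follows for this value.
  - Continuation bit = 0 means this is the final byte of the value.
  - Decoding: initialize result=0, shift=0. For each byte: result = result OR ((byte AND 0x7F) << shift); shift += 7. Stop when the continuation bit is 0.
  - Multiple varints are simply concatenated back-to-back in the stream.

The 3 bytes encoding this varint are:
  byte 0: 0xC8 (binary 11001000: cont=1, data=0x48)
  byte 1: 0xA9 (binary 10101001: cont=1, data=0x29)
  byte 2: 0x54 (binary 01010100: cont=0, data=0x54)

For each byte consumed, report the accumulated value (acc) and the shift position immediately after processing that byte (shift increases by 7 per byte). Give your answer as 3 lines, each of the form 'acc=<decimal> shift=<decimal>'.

Answer: acc=72 shift=7
acc=5320 shift=14
acc=1381576 shift=21

Derivation:
byte 0=0xC8: payload=0x48=72, contrib = 72<<0 = 72; acc -> 72, shift -> 7
byte 1=0xA9: payload=0x29=41, contrib = 41<<7 = 5248; acc -> 5320, shift -> 14
byte 2=0x54: payload=0x54=84, contrib = 84<<14 = 1376256; acc -> 1381576, shift -> 21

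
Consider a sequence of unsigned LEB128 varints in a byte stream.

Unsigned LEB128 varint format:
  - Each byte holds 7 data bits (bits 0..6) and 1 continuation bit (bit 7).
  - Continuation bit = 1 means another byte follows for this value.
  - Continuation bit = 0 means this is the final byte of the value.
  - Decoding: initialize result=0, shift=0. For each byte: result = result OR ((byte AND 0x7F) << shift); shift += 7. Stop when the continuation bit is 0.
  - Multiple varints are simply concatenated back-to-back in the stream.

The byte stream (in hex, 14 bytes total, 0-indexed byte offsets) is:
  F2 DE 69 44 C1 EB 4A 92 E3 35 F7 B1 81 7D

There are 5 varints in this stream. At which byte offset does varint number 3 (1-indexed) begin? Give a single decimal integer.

  byte[0]=0xF2 cont=1 payload=0x72=114: acc |= 114<<0 -> acc=114 shift=7
  byte[1]=0xDE cont=1 payload=0x5E=94: acc |= 94<<7 -> acc=12146 shift=14
  byte[2]=0x69 cont=0 payload=0x69=105: acc |= 105<<14 -> acc=1732466 shift=21 [end]
Varint 1: bytes[0:3] = F2 DE 69 -> value 1732466 (3 byte(s))
  byte[3]=0x44 cont=0 payload=0x44=68: acc |= 68<<0 -> acc=68 shift=7 [end]
Varint 2: bytes[3:4] = 44 -> value 68 (1 byte(s))
  byte[4]=0xC1 cont=1 payload=0x41=65: acc |= 65<<0 -> acc=65 shift=7
  byte[5]=0xEB cont=1 payload=0x6B=107: acc |= 107<<7 -> acc=13761 shift=14
  byte[6]=0x4A cont=0 payload=0x4A=74: acc |= 74<<14 -> acc=1226177 shift=21 [end]
Varint 3: bytes[4:7] = C1 EB 4A -> value 1226177 (3 byte(s))
  byte[7]=0x92 cont=1 payload=0x12=18: acc |= 18<<0 -> acc=18 shift=7
  byte[8]=0xE3 cont=1 payload=0x63=99: acc |= 99<<7 -> acc=12690 shift=14
  byte[9]=0x35 cont=0 payload=0x35=53: acc |= 53<<14 -> acc=881042 shift=21 [end]
Varint 4: bytes[7:10] = 92 E3 35 -> value 881042 (3 byte(s))
  byte[10]=0xF7 cont=1 payload=0x77=119: acc |= 119<<0 -> acc=119 shift=7
  byte[11]=0xB1 cont=1 payload=0x31=49: acc |= 49<<7 -> acc=6391 shift=14
  byte[12]=0x81 cont=1 payload=0x01=1: acc |= 1<<14 -> acc=22775 shift=21
  byte[13]=0x7D cont=0 payload=0x7D=125: acc |= 125<<21 -> acc=262166775 shift=28 [end]
Varint 5: bytes[10:14] = F7 B1 81 7D -> value 262166775 (4 byte(s))

Answer: 4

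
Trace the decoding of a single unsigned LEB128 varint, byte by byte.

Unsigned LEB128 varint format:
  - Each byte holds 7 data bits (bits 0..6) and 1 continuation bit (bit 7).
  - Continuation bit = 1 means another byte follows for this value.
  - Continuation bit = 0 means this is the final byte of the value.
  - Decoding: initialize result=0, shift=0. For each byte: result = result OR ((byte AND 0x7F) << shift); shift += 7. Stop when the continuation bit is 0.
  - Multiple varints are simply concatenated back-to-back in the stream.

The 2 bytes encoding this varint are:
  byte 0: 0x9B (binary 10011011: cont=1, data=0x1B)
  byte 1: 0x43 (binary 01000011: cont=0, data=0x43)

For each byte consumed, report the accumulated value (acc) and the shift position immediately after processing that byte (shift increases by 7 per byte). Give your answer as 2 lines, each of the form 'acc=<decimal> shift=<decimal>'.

Answer: acc=27 shift=7
acc=8603 shift=14

Derivation:
byte 0=0x9B: payload=0x1B=27, contrib = 27<<0 = 27; acc -> 27, shift -> 7
byte 1=0x43: payload=0x43=67, contrib = 67<<7 = 8576; acc -> 8603, shift -> 14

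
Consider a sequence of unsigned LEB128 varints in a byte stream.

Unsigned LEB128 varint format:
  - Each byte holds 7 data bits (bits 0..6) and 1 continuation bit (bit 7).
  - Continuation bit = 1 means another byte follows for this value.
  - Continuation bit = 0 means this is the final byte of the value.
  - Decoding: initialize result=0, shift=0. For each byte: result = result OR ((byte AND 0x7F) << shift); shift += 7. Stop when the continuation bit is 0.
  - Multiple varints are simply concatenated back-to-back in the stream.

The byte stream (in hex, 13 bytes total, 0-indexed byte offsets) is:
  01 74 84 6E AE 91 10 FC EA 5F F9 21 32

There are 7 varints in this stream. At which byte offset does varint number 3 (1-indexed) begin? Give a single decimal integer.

Answer: 2

Derivation:
  byte[0]=0x01 cont=0 payload=0x01=1: acc |= 1<<0 -> acc=1 shift=7 [end]
Varint 1: bytes[0:1] = 01 -> value 1 (1 byte(s))
  byte[1]=0x74 cont=0 payload=0x74=116: acc |= 116<<0 -> acc=116 shift=7 [end]
Varint 2: bytes[1:2] = 74 -> value 116 (1 byte(s))
  byte[2]=0x84 cont=1 payload=0x04=4: acc |= 4<<0 -> acc=4 shift=7
  byte[3]=0x6E cont=0 payload=0x6E=110: acc |= 110<<7 -> acc=14084 shift=14 [end]
Varint 3: bytes[2:4] = 84 6E -> value 14084 (2 byte(s))
  byte[4]=0xAE cont=1 payload=0x2E=46: acc |= 46<<0 -> acc=46 shift=7
  byte[5]=0x91 cont=1 payload=0x11=17: acc |= 17<<7 -> acc=2222 shift=14
  byte[6]=0x10 cont=0 payload=0x10=16: acc |= 16<<14 -> acc=264366 shift=21 [end]
Varint 4: bytes[4:7] = AE 91 10 -> value 264366 (3 byte(s))
  byte[7]=0xFC cont=1 payload=0x7C=124: acc |= 124<<0 -> acc=124 shift=7
  byte[8]=0xEA cont=1 payload=0x6A=106: acc |= 106<<7 -> acc=13692 shift=14
  byte[9]=0x5F cont=0 payload=0x5F=95: acc |= 95<<14 -> acc=1570172 shift=21 [end]
Varint 5: bytes[7:10] = FC EA 5F -> value 1570172 (3 byte(s))
  byte[10]=0xF9 cont=1 payload=0x79=121: acc |= 121<<0 -> acc=121 shift=7
  byte[11]=0x21 cont=0 payload=0x21=33: acc |= 33<<7 -> acc=4345 shift=14 [end]
Varint 6: bytes[10:12] = F9 21 -> value 4345 (2 byte(s))
  byte[12]=0x32 cont=0 payload=0x32=50: acc |= 50<<0 -> acc=50 shift=7 [end]
Varint 7: bytes[12:13] = 32 -> value 50 (1 byte(s))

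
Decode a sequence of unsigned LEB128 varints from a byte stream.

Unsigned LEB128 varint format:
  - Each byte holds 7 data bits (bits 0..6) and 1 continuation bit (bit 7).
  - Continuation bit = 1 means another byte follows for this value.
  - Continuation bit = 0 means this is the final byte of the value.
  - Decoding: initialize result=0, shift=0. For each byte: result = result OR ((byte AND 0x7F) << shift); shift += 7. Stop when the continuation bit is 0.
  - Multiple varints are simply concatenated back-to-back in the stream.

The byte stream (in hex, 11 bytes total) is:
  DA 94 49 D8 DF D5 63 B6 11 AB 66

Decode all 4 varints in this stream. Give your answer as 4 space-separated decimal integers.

  byte[0]=0xDA cont=1 payload=0x5A=90: acc |= 90<<0 -> acc=90 shift=7
  byte[1]=0x94 cont=1 payload=0x14=20: acc |= 20<<7 -> acc=2650 shift=14
  byte[2]=0x49 cont=0 payload=0x49=73: acc |= 73<<14 -> acc=1198682 shift=21 [end]
Varint 1: bytes[0:3] = DA 94 49 -> value 1198682 (3 byte(s))
  byte[3]=0xD8 cont=1 payload=0x58=88: acc |= 88<<0 -> acc=88 shift=7
  byte[4]=0xDF cont=1 payload=0x5F=95: acc |= 95<<7 -> acc=12248 shift=14
  byte[5]=0xD5 cont=1 payload=0x55=85: acc |= 85<<14 -> acc=1404888 shift=21
  byte[6]=0x63 cont=0 payload=0x63=99: acc |= 99<<21 -> acc=209022936 shift=28 [end]
Varint 2: bytes[3:7] = D8 DF D5 63 -> value 209022936 (4 byte(s))
  byte[7]=0xB6 cont=1 payload=0x36=54: acc |= 54<<0 -> acc=54 shift=7
  byte[8]=0x11 cont=0 payload=0x11=17: acc |= 17<<7 -> acc=2230 shift=14 [end]
Varint 3: bytes[7:9] = B6 11 -> value 2230 (2 byte(s))
  byte[9]=0xAB cont=1 payload=0x2B=43: acc |= 43<<0 -> acc=43 shift=7
  byte[10]=0x66 cont=0 payload=0x66=102: acc |= 102<<7 -> acc=13099 shift=14 [end]
Varint 4: bytes[9:11] = AB 66 -> value 13099 (2 byte(s))

Answer: 1198682 209022936 2230 13099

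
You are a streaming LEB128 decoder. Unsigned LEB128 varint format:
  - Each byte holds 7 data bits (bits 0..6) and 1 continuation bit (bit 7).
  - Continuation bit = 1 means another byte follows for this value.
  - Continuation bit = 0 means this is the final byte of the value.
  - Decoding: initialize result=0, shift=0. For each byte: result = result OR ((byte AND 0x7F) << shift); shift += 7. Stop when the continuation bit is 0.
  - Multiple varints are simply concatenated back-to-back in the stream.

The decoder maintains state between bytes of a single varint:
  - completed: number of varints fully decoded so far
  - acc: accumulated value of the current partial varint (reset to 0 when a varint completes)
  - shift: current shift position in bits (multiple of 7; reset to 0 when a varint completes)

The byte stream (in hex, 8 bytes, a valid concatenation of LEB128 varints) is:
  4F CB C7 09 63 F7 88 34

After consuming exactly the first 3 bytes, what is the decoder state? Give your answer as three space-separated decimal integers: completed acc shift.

Answer: 1 9163 14

Derivation:
byte[0]=0x4F cont=0 payload=0x4F: varint #1 complete (value=79); reset -> completed=1 acc=0 shift=0
byte[1]=0xCB cont=1 payload=0x4B: acc |= 75<<0 -> completed=1 acc=75 shift=7
byte[2]=0xC7 cont=1 payload=0x47: acc |= 71<<7 -> completed=1 acc=9163 shift=14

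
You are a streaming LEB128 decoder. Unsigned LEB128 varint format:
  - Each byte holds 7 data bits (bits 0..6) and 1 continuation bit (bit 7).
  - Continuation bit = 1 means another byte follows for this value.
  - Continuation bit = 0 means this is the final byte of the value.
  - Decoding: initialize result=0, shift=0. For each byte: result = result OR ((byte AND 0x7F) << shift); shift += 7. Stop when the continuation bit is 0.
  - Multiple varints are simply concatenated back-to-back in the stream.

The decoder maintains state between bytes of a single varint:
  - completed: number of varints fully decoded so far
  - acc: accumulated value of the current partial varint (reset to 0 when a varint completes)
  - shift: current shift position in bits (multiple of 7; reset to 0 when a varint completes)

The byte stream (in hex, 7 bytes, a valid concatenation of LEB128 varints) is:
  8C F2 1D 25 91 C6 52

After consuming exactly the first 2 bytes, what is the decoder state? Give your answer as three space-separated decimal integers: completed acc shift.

Answer: 0 14604 14

Derivation:
byte[0]=0x8C cont=1 payload=0x0C: acc |= 12<<0 -> completed=0 acc=12 shift=7
byte[1]=0xF2 cont=1 payload=0x72: acc |= 114<<7 -> completed=0 acc=14604 shift=14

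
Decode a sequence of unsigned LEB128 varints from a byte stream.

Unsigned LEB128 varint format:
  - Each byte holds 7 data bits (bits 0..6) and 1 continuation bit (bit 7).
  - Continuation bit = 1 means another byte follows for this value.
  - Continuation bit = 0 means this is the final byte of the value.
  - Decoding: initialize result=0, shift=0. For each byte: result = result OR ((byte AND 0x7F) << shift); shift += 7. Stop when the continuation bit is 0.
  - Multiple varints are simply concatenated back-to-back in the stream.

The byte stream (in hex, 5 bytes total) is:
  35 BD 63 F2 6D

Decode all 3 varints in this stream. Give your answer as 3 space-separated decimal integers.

  byte[0]=0x35 cont=0 payload=0x35=53: acc |= 53<<0 -> acc=53 shift=7 [end]
Varint 1: bytes[0:1] = 35 -> value 53 (1 byte(s))
  byte[1]=0xBD cont=1 payload=0x3D=61: acc |= 61<<0 -> acc=61 shift=7
  byte[2]=0x63 cont=0 payload=0x63=99: acc |= 99<<7 -> acc=12733 shift=14 [end]
Varint 2: bytes[1:3] = BD 63 -> value 12733 (2 byte(s))
  byte[3]=0xF2 cont=1 payload=0x72=114: acc |= 114<<0 -> acc=114 shift=7
  byte[4]=0x6D cont=0 payload=0x6D=109: acc |= 109<<7 -> acc=14066 shift=14 [end]
Varint 3: bytes[3:5] = F2 6D -> value 14066 (2 byte(s))

Answer: 53 12733 14066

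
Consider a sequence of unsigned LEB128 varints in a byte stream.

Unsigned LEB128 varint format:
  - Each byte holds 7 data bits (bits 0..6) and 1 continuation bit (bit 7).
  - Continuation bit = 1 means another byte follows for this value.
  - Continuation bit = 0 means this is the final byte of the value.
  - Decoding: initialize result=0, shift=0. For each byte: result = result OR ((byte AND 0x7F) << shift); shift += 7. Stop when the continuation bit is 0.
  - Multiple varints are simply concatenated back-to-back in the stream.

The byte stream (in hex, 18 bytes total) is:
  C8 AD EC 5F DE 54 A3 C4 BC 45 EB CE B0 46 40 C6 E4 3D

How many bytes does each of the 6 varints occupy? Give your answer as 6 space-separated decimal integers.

  byte[0]=0xC8 cont=1 payload=0x48=72: acc |= 72<<0 -> acc=72 shift=7
  byte[1]=0xAD cont=1 payload=0x2D=45: acc |= 45<<7 -> acc=5832 shift=14
  byte[2]=0xEC cont=1 payload=0x6C=108: acc |= 108<<14 -> acc=1775304 shift=21
  byte[3]=0x5F cont=0 payload=0x5F=95: acc |= 95<<21 -> acc=201004744 shift=28 [end]
Varint 1: bytes[0:4] = C8 AD EC 5F -> value 201004744 (4 byte(s))
  byte[4]=0xDE cont=1 payload=0x5E=94: acc |= 94<<0 -> acc=94 shift=7
  byte[5]=0x54 cont=0 payload=0x54=84: acc |= 84<<7 -> acc=10846 shift=14 [end]
Varint 2: bytes[4:6] = DE 54 -> value 10846 (2 byte(s))
  byte[6]=0xA3 cont=1 payload=0x23=35: acc |= 35<<0 -> acc=35 shift=7
  byte[7]=0xC4 cont=1 payload=0x44=68: acc |= 68<<7 -> acc=8739 shift=14
  byte[8]=0xBC cont=1 payload=0x3C=60: acc |= 60<<14 -> acc=991779 shift=21
  byte[9]=0x45 cont=0 payload=0x45=69: acc |= 69<<21 -> acc=145695267 shift=28 [end]
Varint 3: bytes[6:10] = A3 C4 BC 45 -> value 145695267 (4 byte(s))
  byte[10]=0xEB cont=1 payload=0x6B=107: acc |= 107<<0 -> acc=107 shift=7
  byte[11]=0xCE cont=1 payload=0x4E=78: acc |= 78<<7 -> acc=10091 shift=14
  byte[12]=0xB0 cont=1 payload=0x30=48: acc |= 48<<14 -> acc=796523 shift=21
  byte[13]=0x46 cont=0 payload=0x46=70: acc |= 70<<21 -> acc=147597163 shift=28 [end]
Varint 4: bytes[10:14] = EB CE B0 46 -> value 147597163 (4 byte(s))
  byte[14]=0x40 cont=0 payload=0x40=64: acc |= 64<<0 -> acc=64 shift=7 [end]
Varint 5: bytes[14:15] = 40 -> value 64 (1 byte(s))
  byte[15]=0xC6 cont=1 payload=0x46=70: acc |= 70<<0 -> acc=70 shift=7
  byte[16]=0xE4 cont=1 payload=0x64=100: acc |= 100<<7 -> acc=12870 shift=14
  byte[17]=0x3D cont=0 payload=0x3D=61: acc |= 61<<14 -> acc=1012294 shift=21 [end]
Varint 6: bytes[15:18] = C6 E4 3D -> value 1012294 (3 byte(s))

Answer: 4 2 4 4 1 3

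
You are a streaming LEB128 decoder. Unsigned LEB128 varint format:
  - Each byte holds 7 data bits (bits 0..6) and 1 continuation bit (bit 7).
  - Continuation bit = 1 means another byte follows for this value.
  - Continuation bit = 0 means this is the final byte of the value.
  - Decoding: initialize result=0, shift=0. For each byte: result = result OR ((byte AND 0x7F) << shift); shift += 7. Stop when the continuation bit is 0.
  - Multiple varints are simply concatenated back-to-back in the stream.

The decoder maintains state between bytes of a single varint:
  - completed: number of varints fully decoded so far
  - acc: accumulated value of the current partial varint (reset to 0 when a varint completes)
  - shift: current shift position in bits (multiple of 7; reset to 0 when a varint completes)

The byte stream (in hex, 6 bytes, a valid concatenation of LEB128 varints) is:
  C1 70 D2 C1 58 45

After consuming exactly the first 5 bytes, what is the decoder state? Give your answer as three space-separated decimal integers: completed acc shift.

Answer: 2 0 0

Derivation:
byte[0]=0xC1 cont=1 payload=0x41: acc |= 65<<0 -> completed=0 acc=65 shift=7
byte[1]=0x70 cont=0 payload=0x70: varint #1 complete (value=14401); reset -> completed=1 acc=0 shift=0
byte[2]=0xD2 cont=1 payload=0x52: acc |= 82<<0 -> completed=1 acc=82 shift=7
byte[3]=0xC1 cont=1 payload=0x41: acc |= 65<<7 -> completed=1 acc=8402 shift=14
byte[4]=0x58 cont=0 payload=0x58: varint #2 complete (value=1450194); reset -> completed=2 acc=0 shift=0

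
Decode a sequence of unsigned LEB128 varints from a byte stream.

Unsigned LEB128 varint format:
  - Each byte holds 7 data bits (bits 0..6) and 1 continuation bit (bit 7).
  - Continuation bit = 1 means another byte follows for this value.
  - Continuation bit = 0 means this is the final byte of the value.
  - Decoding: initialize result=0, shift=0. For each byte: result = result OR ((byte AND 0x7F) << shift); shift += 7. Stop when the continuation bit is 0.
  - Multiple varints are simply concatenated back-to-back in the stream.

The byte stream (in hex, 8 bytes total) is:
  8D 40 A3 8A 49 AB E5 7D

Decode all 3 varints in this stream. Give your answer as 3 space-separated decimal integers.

Answer: 8205 1197347 2060971

Derivation:
  byte[0]=0x8D cont=1 payload=0x0D=13: acc |= 13<<0 -> acc=13 shift=7
  byte[1]=0x40 cont=0 payload=0x40=64: acc |= 64<<7 -> acc=8205 shift=14 [end]
Varint 1: bytes[0:2] = 8D 40 -> value 8205 (2 byte(s))
  byte[2]=0xA3 cont=1 payload=0x23=35: acc |= 35<<0 -> acc=35 shift=7
  byte[3]=0x8A cont=1 payload=0x0A=10: acc |= 10<<7 -> acc=1315 shift=14
  byte[4]=0x49 cont=0 payload=0x49=73: acc |= 73<<14 -> acc=1197347 shift=21 [end]
Varint 2: bytes[2:5] = A3 8A 49 -> value 1197347 (3 byte(s))
  byte[5]=0xAB cont=1 payload=0x2B=43: acc |= 43<<0 -> acc=43 shift=7
  byte[6]=0xE5 cont=1 payload=0x65=101: acc |= 101<<7 -> acc=12971 shift=14
  byte[7]=0x7D cont=0 payload=0x7D=125: acc |= 125<<14 -> acc=2060971 shift=21 [end]
Varint 3: bytes[5:8] = AB E5 7D -> value 2060971 (3 byte(s))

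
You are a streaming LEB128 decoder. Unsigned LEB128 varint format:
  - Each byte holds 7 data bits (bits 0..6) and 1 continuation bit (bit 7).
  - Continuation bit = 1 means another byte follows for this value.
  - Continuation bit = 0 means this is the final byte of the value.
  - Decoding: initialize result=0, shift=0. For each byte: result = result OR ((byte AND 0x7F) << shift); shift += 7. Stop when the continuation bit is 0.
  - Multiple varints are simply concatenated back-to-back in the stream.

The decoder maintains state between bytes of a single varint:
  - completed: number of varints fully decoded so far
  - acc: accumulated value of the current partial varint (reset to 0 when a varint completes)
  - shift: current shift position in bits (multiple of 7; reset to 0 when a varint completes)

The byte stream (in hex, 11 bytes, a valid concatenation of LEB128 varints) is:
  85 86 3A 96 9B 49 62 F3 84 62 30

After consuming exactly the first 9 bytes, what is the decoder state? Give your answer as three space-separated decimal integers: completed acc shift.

Answer: 3 627 14

Derivation:
byte[0]=0x85 cont=1 payload=0x05: acc |= 5<<0 -> completed=0 acc=5 shift=7
byte[1]=0x86 cont=1 payload=0x06: acc |= 6<<7 -> completed=0 acc=773 shift=14
byte[2]=0x3A cont=0 payload=0x3A: varint #1 complete (value=951045); reset -> completed=1 acc=0 shift=0
byte[3]=0x96 cont=1 payload=0x16: acc |= 22<<0 -> completed=1 acc=22 shift=7
byte[4]=0x9B cont=1 payload=0x1B: acc |= 27<<7 -> completed=1 acc=3478 shift=14
byte[5]=0x49 cont=0 payload=0x49: varint #2 complete (value=1199510); reset -> completed=2 acc=0 shift=0
byte[6]=0x62 cont=0 payload=0x62: varint #3 complete (value=98); reset -> completed=3 acc=0 shift=0
byte[7]=0xF3 cont=1 payload=0x73: acc |= 115<<0 -> completed=3 acc=115 shift=7
byte[8]=0x84 cont=1 payload=0x04: acc |= 4<<7 -> completed=3 acc=627 shift=14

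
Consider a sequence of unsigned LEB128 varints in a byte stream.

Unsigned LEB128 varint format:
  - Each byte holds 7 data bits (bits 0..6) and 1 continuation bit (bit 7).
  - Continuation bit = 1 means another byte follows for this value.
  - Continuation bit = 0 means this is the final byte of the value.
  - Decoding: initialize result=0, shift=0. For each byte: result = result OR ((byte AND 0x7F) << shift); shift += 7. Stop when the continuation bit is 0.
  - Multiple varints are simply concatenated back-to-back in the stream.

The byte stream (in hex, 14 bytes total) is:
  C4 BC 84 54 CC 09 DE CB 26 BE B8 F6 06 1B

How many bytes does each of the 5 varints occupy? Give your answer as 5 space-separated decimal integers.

Answer: 4 2 3 4 1

Derivation:
  byte[0]=0xC4 cont=1 payload=0x44=68: acc |= 68<<0 -> acc=68 shift=7
  byte[1]=0xBC cont=1 payload=0x3C=60: acc |= 60<<7 -> acc=7748 shift=14
  byte[2]=0x84 cont=1 payload=0x04=4: acc |= 4<<14 -> acc=73284 shift=21
  byte[3]=0x54 cont=0 payload=0x54=84: acc |= 84<<21 -> acc=176234052 shift=28 [end]
Varint 1: bytes[0:4] = C4 BC 84 54 -> value 176234052 (4 byte(s))
  byte[4]=0xCC cont=1 payload=0x4C=76: acc |= 76<<0 -> acc=76 shift=7
  byte[5]=0x09 cont=0 payload=0x09=9: acc |= 9<<7 -> acc=1228 shift=14 [end]
Varint 2: bytes[4:6] = CC 09 -> value 1228 (2 byte(s))
  byte[6]=0xDE cont=1 payload=0x5E=94: acc |= 94<<0 -> acc=94 shift=7
  byte[7]=0xCB cont=1 payload=0x4B=75: acc |= 75<<7 -> acc=9694 shift=14
  byte[8]=0x26 cont=0 payload=0x26=38: acc |= 38<<14 -> acc=632286 shift=21 [end]
Varint 3: bytes[6:9] = DE CB 26 -> value 632286 (3 byte(s))
  byte[9]=0xBE cont=1 payload=0x3E=62: acc |= 62<<0 -> acc=62 shift=7
  byte[10]=0xB8 cont=1 payload=0x38=56: acc |= 56<<7 -> acc=7230 shift=14
  byte[11]=0xF6 cont=1 payload=0x76=118: acc |= 118<<14 -> acc=1940542 shift=21
  byte[12]=0x06 cont=0 payload=0x06=6: acc |= 6<<21 -> acc=14523454 shift=28 [end]
Varint 4: bytes[9:13] = BE B8 F6 06 -> value 14523454 (4 byte(s))
  byte[13]=0x1B cont=0 payload=0x1B=27: acc |= 27<<0 -> acc=27 shift=7 [end]
Varint 5: bytes[13:14] = 1B -> value 27 (1 byte(s))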